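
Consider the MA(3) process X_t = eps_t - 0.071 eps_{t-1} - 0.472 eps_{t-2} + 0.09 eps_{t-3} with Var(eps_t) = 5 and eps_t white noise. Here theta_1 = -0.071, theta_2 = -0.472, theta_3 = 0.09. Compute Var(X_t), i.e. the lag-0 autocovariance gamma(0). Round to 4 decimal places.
\gamma(0) = 6.1796

For an MA(q) process X_t = eps_t + sum_i theta_i eps_{t-i} with
Var(eps_t) = sigma^2, the variance is
  gamma(0) = sigma^2 * (1 + sum_i theta_i^2).
  sum_i theta_i^2 = (-0.071)^2 + (-0.472)^2 + (0.09)^2 = 0.005041 + 0.222784 + 0.0081 = 0.235925.
  gamma(0) = 5 * (1 + 0.235925) = 5 * 1.235925 = 6.179625, which rounds to 6.1796.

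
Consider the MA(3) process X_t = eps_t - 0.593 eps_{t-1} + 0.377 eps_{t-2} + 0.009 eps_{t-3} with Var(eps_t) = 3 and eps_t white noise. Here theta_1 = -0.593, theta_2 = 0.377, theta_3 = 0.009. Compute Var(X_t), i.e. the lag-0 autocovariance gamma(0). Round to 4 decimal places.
\gamma(0) = 4.4816

For an MA(q) process X_t = eps_t + sum_i theta_i eps_{t-i} with
Var(eps_t) = sigma^2, the variance is
  gamma(0) = sigma^2 * (1 + sum_i theta_i^2).
  sum_i theta_i^2 = (-0.593)^2 + (0.377)^2 + (0.009)^2 = 0.351649 + 0.142129 + 0.000081 = 0.493859.
  gamma(0) = 3 * (1 + 0.493859) = 3 * 1.493859 = 4.481577, which rounds to 4.4816.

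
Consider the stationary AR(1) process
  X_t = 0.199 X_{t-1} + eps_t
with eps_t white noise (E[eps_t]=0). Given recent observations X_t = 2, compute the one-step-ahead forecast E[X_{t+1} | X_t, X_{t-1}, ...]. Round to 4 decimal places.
E[X_{t+1} \mid \mathcal F_t] = 0.3980

For an AR(p) model X_t = c + sum_i phi_i X_{t-i} + eps_t, the
one-step-ahead conditional mean is
  E[X_{t+1} | X_t, ...] = c + sum_i phi_i X_{t+1-i}.
Substitute known values:
  E[X_{t+1} | ...] = (0.199) * (2)
                   = 0.3980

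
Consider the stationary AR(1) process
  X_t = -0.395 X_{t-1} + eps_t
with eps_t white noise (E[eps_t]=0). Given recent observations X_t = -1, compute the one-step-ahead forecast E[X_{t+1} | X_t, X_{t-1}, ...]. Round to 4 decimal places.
E[X_{t+1} \mid \mathcal F_t] = 0.3950

For an AR(p) model X_t = c + sum_i phi_i X_{t-i} + eps_t, the
one-step-ahead conditional mean is
  E[X_{t+1} | X_t, ...] = c + sum_i phi_i X_{t+1-i}.
Substitute known values:
  E[X_{t+1} | ...] = (-0.395) * (-1)
                   = 0.3950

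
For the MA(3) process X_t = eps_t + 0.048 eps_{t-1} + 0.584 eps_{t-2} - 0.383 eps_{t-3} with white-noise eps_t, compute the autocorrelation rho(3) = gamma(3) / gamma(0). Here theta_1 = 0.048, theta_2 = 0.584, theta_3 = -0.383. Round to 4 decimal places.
\rho(3) = -0.2570

For an MA(q) process with theta_0 = 1, the autocovariance is
  gamma(k) = sigma^2 * sum_{i=0..q-k} theta_i * theta_{i+k},
and rho(k) = gamma(k) / gamma(0). Sigma^2 cancels.
  numerator   = (1)*(-0.383) = -0.383.
  denominator = (1)^2 + (0.048)^2 + (0.584)^2 + (-0.383)^2 = 1.490049.
  rho(3) = -0.383 / 1.490049 = -0.2570.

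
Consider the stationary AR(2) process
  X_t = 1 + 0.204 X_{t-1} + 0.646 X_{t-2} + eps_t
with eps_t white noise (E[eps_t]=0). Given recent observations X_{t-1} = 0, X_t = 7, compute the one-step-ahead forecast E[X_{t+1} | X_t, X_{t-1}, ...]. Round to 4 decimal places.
E[X_{t+1} \mid \mathcal F_t] = 2.4280

For an AR(p) model X_t = c + sum_i phi_i X_{t-i} + eps_t, the
one-step-ahead conditional mean is
  E[X_{t+1} | X_t, ...] = c + sum_i phi_i X_{t+1-i}.
Substitute known values:
  E[X_{t+1} | ...] = 1 + (0.204) * (7) + (0.646) * (0)
                   = 2.4280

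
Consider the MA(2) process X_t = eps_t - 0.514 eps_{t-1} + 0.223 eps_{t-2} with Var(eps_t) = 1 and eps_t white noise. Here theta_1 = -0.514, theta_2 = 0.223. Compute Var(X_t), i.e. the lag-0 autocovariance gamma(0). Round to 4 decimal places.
\gamma(0) = 1.3139

For an MA(q) process X_t = eps_t + sum_i theta_i eps_{t-i} with
Var(eps_t) = sigma^2, the variance is
  gamma(0) = sigma^2 * (1 + sum_i theta_i^2).
  sum_i theta_i^2 = (-0.514)^2 + (0.223)^2 = 0.264196 + 0.049729 = 0.313925.
  gamma(0) = 1 * (1 + 0.313925) = 1 * 1.313925 = 1.313925, which rounds to 1.3139.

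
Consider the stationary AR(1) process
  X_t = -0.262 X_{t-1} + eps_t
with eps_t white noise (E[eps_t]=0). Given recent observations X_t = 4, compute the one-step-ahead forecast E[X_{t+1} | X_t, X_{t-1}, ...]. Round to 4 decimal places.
E[X_{t+1} \mid \mathcal F_t] = -1.0480

For an AR(p) model X_t = c + sum_i phi_i X_{t-i} + eps_t, the
one-step-ahead conditional mean is
  E[X_{t+1} | X_t, ...] = c + sum_i phi_i X_{t+1-i}.
Substitute known values:
  E[X_{t+1} | ...] = (-0.262) * (4)
                   = -1.0480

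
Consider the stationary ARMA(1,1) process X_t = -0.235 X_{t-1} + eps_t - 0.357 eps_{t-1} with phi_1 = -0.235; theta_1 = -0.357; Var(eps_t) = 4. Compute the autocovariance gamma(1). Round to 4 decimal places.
\gamma(1) = -2.7167

Multiply the model equation by X_{t-k} and take expectations. With theta_0 = psi_0 = 1 and psi_j the MA(infinity) weights, this gives
  gamma(k) - sum_i phi_i gamma(k-i) = c_k,
  c_k = sigma^2 * sum_{j=k..q} theta_j psi_{j-k}   (c_k = 0 for k > q),
using gamma(-m) = gamma(m).
psi-weights needed (psi_j = theta_j + sum_i phi_i psi_{j-i}):
  psi_1 = theta_1 + phi_1 = -0.357 + (-0.235) = -0.592
Right-hand sides:
  c_0 = sigma^2 (1 + theta_1 psi_1) = 4 * (1 + (-0.357)(-0.592)) = 4 * 1.211344 = 4.845376
  c_1 = sigma^2 theta_1 = 4 * (-0.357) = -1.428
  c_2 = 0
Equations for k = 0 and k = 1 (AR order 1):
  gamma(0) = phi_1 gamma(1) + c_0
  gamma(1) = phi_1 gamma(0) + c_1
Substituting the second into the first: gamma(0) (1 - phi_1^2) = c_0 + phi_1 c_1, so
  gamma(0) = (c_0 + phi_1 c_1) / (1 - phi_1^2) = (4.845376 + (-0.235)(-1.428)) / (1 - (-0.235)^2) = 5.180956 / 0.944775 = 5.483799.
  gamma(1) = phi_1 gamma(0) + c_1 = (-0.235)(5.483799) + (-1.428) = -2.716693.
Therefore gamma(1) = -2.7167 (to 4 decimal places).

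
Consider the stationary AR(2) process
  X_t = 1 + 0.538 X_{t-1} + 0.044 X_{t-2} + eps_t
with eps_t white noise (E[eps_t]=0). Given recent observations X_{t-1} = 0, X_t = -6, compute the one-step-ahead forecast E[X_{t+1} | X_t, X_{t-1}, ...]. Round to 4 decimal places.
E[X_{t+1} \mid \mathcal F_t] = -2.2280

For an AR(p) model X_t = c + sum_i phi_i X_{t-i} + eps_t, the
one-step-ahead conditional mean is
  E[X_{t+1} | X_t, ...] = c + sum_i phi_i X_{t+1-i}.
Substitute known values:
  E[X_{t+1} | ...] = 1 + (0.538) * (-6) + (0.044) * (0)
                   = -2.2280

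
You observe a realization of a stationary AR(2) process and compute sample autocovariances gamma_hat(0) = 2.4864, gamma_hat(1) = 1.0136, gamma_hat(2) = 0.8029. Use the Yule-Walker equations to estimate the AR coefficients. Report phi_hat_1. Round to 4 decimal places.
\hat\phi_{1} = 0.3310

The Yule-Walker equations for an AR(p) process read, in matrix form,
  Gamma_p phi = r_p,   with   (Gamma_p)_{ij} = gamma(|i - j|),
                       (r_p)_i = gamma(i),   i,j = 1..p.
Substitute the sample gammas (Toeplitz matrix and right-hand side of size 2):
  Gamma_p = [[2.4864, 1.0136], [1.0136, 2.4864]]
  r_p     = [1.0136, 0.8029]
Written out:
  2.4864 phi_1 + 1.0136 phi_2 = 1.0136
  1.0136 phi_1 + 2.4864 phi_2 = 0.8029
Solve by Cramer's rule:
  det = gamma(0)^2 - gamma(1)^2 = (2.4864)^2 - (1.0136)^2 = 6.18218496 - 1.02738496 = 5.1548
  phi_hat_1 = [gamma(1) gamma(0) - gamma(1) gamma(2)] / det = [(1.0136)(2.4864) - (1.0136)(0.8029)] / 5.1548 = 1.7063956 / 5.1548 = 0.331
  phi_hat_2 = [gamma(0) gamma(2) - gamma(1)^2] / det = [(2.4864)(0.8029) - (1.0136)^2] / 5.1548 = 0.9689456 / 5.1548 = 0.188
So phi_hat = [0.3310, 0.1880].
Therefore phi_hat_1 = 0.3310.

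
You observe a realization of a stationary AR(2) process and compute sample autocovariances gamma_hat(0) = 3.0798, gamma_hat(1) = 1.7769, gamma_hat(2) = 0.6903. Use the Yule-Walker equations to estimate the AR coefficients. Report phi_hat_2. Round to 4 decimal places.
\hat\phi_{2} = -0.1630

The Yule-Walker equations for an AR(p) process read, in matrix form,
  Gamma_p phi = r_p,   with   (Gamma_p)_{ij} = gamma(|i - j|),
                       (r_p)_i = gamma(i),   i,j = 1..p.
Substitute the sample gammas (Toeplitz matrix and right-hand side of size 2):
  Gamma_p = [[3.0798, 1.7769], [1.7769, 3.0798]]
  r_p     = [1.7769, 0.6903]
Written out:
  3.0798 phi_1 + 1.7769 phi_2 = 1.7769
  1.7769 phi_1 + 3.0798 phi_2 = 0.6903
Solve by Cramer's rule:
  det = gamma(0)^2 - gamma(1)^2 = (3.0798)^2 - (1.7769)^2 = 9.48516804 - 3.15737361 = 6.32779443
  phi_hat_1 = [gamma(1) gamma(0) - gamma(1) gamma(2)] / det = [(1.7769)(3.0798) - (1.7769)(0.6903)] / 6.32779443 = 4.24590255 / 6.32779443 = 0.671
  phi_hat_2 = [gamma(0) gamma(2) - gamma(1)^2] / det = [(3.0798)(0.6903) - (1.7769)^2] / 6.32779443 = -1.03138767 / 6.32779443 = -0.163
So phi_hat = [0.6710, -0.1630].
Therefore phi_hat_2 = -0.1630.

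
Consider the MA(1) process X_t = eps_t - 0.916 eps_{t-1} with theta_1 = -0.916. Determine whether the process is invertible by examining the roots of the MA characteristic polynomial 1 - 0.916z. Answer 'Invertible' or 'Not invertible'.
\text{Invertible}

The MA(q) characteristic polynomial is P(z) = 1 - 0.916z.
Invertibility requires all roots to lie outside the unit circle, i.e. |z| > 1 for every root.
This is linear in z: 1 + (-0.916) z = 0  =>  z = -1/(-0.916) = 1.091703,  |z| = 1.091703.
Moduli of all roots: 1.0917.
All moduli strictly greater than 1? Yes.
Verdict: Invertible.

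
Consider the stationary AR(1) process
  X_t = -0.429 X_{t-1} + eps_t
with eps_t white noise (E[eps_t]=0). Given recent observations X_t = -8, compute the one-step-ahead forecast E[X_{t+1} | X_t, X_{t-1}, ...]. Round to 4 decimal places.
E[X_{t+1} \mid \mathcal F_t] = 3.4320

For an AR(p) model X_t = c + sum_i phi_i X_{t-i} + eps_t, the
one-step-ahead conditional mean is
  E[X_{t+1} | X_t, ...] = c + sum_i phi_i X_{t+1-i}.
Substitute known values:
  E[X_{t+1} | ...] = (-0.429) * (-8)
                   = 3.4320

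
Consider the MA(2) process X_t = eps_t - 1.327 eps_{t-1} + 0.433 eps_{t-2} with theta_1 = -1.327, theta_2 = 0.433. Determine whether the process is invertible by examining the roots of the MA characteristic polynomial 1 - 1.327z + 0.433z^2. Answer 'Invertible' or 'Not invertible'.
\text{Invertible}

The MA(q) characteristic polynomial is P(z) = 1 - 1.327z + 0.433z^2.
Invertibility requires all roots to lie outside the unit circle, i.e. |z| > 1 for every root.
Set 1 + (-1.327) z + (0.433) z^2 = 0, i.e. a z^2 + b z + c = 0 with a = 0.433, b = -1.327, c = 1.
Discriminant D = b^2 - 4ac = (-1.327)^2 - 4*(0.433)*1 = 1.760929 - (1.732) = 0.028929.
D >= 0, so the roots are real: z = (-b +/- sqrt(D)) / (2a) = (1.327 +/- 0.170085) / (0.866).
  z_1 = (1.327 + 0.170085) / (0.866) = 1.7287,   |z_1| = 1.7287.
  z_2 = (1.327 - 0.170085) / (0.866) = 1.3359,   |z_2| = 1.3359.
Moduli of all roots: 1.7287, 1.3359.
All moduli strictly greater than 1? Yes.
Verdict: Invertible.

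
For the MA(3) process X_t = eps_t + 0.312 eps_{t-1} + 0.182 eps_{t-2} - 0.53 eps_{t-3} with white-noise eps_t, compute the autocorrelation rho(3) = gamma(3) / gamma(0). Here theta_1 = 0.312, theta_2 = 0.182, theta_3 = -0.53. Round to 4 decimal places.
\rho(3) = -0.3755

For an MA(q) process with theta_0 = 1, the autocovariance is
  gamma(k) = sigma^2 * sum_{i=0..q-k} theta_i * theta_{i+k},
and rho(k) = gamma(k) / gamma(0). Sigma^2 cancels.
  numerator   = (1)*(-0.53) = -0.53.
  denominator = (1)^2 + (0.312)^2 + (0.182)^2 + (-0.53)^2 = 1.411368.
  rho(3) = -0.53 / 1.411368 = -0.3755.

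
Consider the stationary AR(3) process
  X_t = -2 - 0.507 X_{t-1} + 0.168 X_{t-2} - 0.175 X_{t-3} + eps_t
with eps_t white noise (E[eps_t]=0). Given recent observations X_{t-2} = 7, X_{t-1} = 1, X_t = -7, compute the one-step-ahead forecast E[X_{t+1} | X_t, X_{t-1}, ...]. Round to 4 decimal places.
E[X_{t+1} \mid \mathcal F_t] = 0.4920

For an AR(p) model X_t = c + sum_i phi_i X_{t-i} + eps_t, the
one-step-ahead conditional mean is
  E[X_{t+1} | X_t, ...] = c + sum_i phi_i X_{t+1-i}.
Substitute known values:
  E[X_{t+1} | ...] = -2 + (-0.507) * (-7) + (0.168) * (1) + (-0.175) * (7)
                   = 0.4920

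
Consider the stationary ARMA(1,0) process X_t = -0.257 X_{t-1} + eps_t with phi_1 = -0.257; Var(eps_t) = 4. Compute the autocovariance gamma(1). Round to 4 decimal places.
\gamma(1) = -1.1007

Multiply the model equation by X_{t-k} and take expectations. With theta_0 = psi_0 = 1 and psi_j the MA(infinity) weights, this gives
  gamma(k) - sum_i phi_i gamma(k-i) = c_k,
  c_k = sigma^2 * sum_{j=k..q} theta_j psi_{j-k}   (c_k = 0 for k > q),
using gamma(-m) = gamma(m).
Pure AR (q = 0): c_0 = sigma^2 = 4, c_k = 0 for k >= 1.
Equations for k = 0 and k = 1 (AR order 1):
  gamma(0) = phi_1 gamma(1) + c_0
  gamma(1) = phi_1 gamma(0) + c_1
Substituting the second into the first: gamma(0) (1 - phi_1^2) = c_0 + phi_1 c_1, so
  gamma(0) = c_0 / (1 - phi_1^2) = 4 / (1 - (-0.257)^2) = 4 / 0.933951 = 4.28288.
  gamma(1) = phi_1 gamma(0) = (-0.257)(4.28288) = -1.1007.
Therefore gamma(1) = -1.1007 (to 4 decimal places).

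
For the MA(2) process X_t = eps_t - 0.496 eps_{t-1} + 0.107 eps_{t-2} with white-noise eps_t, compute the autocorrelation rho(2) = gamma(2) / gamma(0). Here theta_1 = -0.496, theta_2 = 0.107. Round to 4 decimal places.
\rho(2) = 0.0851

For an MA(q) process with theta_0 = 1, the autocovariance is
  gamma(k) = sigma^2 * sum_{i=0..q-k} theta_i * theta_{i+k},
and rho(k) = gamma(k) / gamma(0). Sigma^2 cancels.
  numerator   = (1)*(0.107) = 0.107.
  denominator = (1)^2 + (-0.496)^2 + (0.107)^2 = 1.257465.
  rho(2) = 0.107 / 1.257465 = 0.0851.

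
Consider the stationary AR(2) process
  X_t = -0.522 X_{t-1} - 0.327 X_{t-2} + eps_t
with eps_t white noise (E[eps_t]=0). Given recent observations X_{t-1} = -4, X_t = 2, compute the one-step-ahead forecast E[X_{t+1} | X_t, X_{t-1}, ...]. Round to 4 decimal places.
E[X_{t+1} \mid \mathcal F_t] = 0.2640

For an AR(p) model X_t = c + sum_i phi_i X_{t-i} + eps_t, the
one-step-ahead conditional mean is
  E[X_{t+1} | X_t, ...] = c + sum_i phi_i X_{t+1-i}.
Substitute known values:
  E[X_{t+1} | ...] = (-0.522) * (2) + (-0.327) * (-4)
                   = 0.2640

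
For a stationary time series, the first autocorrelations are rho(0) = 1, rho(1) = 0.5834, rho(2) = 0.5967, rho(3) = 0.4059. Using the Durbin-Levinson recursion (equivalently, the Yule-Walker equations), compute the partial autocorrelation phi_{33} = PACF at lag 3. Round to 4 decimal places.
\phi_{33} = -0.0601

The PACF at lag k is phi_{kk}, the last component of the solution
to the Yule-Walker system G_k phi = r_k where
  (G_k)_{ij} = rho(|i - j|), (r_k)_i = rho(i), i,j = 1..k.
Equivalently, Durbin-Levinson gives phi_{kk} iteratively:
  phi_{11} = rho(1)
  phi_{kk} = [rho(k) - sum_{j=1..k-1} phi_{k-1,j} rho(k-j)]
            / [1 - sum_{j=1..k-1} phi_{k-1,j} rho(j)],
  phi_{k,j} = phi_{k-1,j} - phi_{kk} phi_{k-1,k-j},  j = 1..k-1.
Step k = 1:
  phi_11 = rho(1) = 0.5834.
Step k = 2:
  phi_22 = [rho(2) - phi_11 rho(1)] / [1 - phi_11 rho(1)] = [0.5967 - (0.5834)(0.5834)] / [1 - (0.5834)(0.5834)]
         = 0.25634444 / 0.65964444 = 0.38861.
  Update: phi_21 = phi_11 - phi_22 phi_11 = 0.5834 - (0.38861)(0.5834) = 0.356685.
Step k = 3:
  phi_33 = [rho(3) - phi_21 rho(2) - phi_22 rho(1)] / [1 - phi_21 rho(1) - phi_22 rho(2)]
    numerator   = 0.4059 - (0.356685)(0.5967) - (0.38861)(0.5834) = -0.03364897
    denominator = 1 - (0.356685)(0.5834) - (0.38861)(0.5967) = 0.56002642
  phi_33 = -0.03364897 / 0.56002642 = -0.0601.
Therefore phi_{33} = -0.0601.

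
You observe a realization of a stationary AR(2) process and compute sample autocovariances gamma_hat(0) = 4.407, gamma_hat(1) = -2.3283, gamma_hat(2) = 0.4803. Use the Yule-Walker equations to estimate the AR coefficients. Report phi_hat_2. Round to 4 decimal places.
\hat\phi_{2} = -0.2360

The Yule-Walker equations for an AR(p) process read, in matrix form,
  Gamma_p phi = r_p,   with   (Gamma_p)_{ij} = gamma(|i - j|),
                       (r_p)_i = gamma(i),   i,j = 1..p.
Substitute the sample gammas (Toeplitz matrix and right-hand side of size 2):
  Gamma_p = [[4.407, -2.3283], [-2.3283, 4.407]]
  r_p     = [-2.3283, 0.4803]
Written out:
  4.407 phi_1 - 2.3283 phi_2 = -2.3283
  -2.3283 phi_1 + 4.407 phi_2 = 0.4803
Solve by Cramer's rule:
  det = gamma(0)^2 - gamma(1)^2 = (4.407)^2 - (-2.3283)^2 = 19.421649 - 5.42098089 = 14.00066811
  phi_hat_1 = [gamma(1) gamma(0) - gamma(1) gamma(2)] / det = [(-2.3283)(4.407) - (-2.3283)(0.4803)] / 14.00066811 = -9.14253561 / 14.00066811 = -0.653
  phi_hat_2 = [gamma(0) gamma(2) - gamma(1)^2] / det = [(4.407)(0.4803) - (-2.3283)^2] / 14.00066811 = -3.30429879 / 14.00066811 = -0.236
So phi_hat = [-0.6530, -0.2360].
Therefore phi_hat_2 = -0.2360.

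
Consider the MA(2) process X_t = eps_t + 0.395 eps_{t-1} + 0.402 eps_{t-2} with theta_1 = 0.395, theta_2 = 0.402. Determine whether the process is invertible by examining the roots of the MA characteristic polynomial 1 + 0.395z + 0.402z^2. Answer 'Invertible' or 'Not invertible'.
\text{Invertible}

The MA(q) characteristic polynomial is P(z) = 1 + 0.395z + 0.402z^2.
Invertibility requires all roots to lie outside the unit circle, i.e. |z| > 1 for every root.
Set 1 + (0.395) z + (0.402) z^2 = 0, i.e. a z^2 + b z + c = 0 with a = 0.402, b = 0.395, c = 1.
Discriminant D = b^2 - 4ac = (0.395)^2 - 4*(0.402)*1 = 0.156025 - (1.608) = -1.451975.
D < 0, so the roots are the complex-conjugate pair z = (-b +/- i sqrt(-D)) / (2a) = -0.4913 +/- 1.4987i.
For a conjugate pair |z|^2 = z * conj(z) = (product of roots) = c/a = 1/(0.402) = 2.487562, so |z| = sqrt(2.487562) = 1.5772 for both roots.
Moduli of all roots: 1.5772, 1.5772.
All moduli strictly greater than 1? Yes.
Verdict: Invertible.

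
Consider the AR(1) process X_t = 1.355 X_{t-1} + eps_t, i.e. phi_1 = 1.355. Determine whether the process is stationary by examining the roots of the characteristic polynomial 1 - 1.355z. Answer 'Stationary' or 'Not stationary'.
\text{Not stationary}

The AR(p) characteristic polynomial is P(z) = 1 - 1.355z.
Stationarity requires all roots to lie outside the unit circle, i.e. |z| > 1 for every root.
This is linear in z: 1 + (-1.355) z = 0  =>  z = -1/(-1.355) = 0.738007,  |z| = 0.738007.
Moduli of all roots: 0.7380.
All moduli strictly greater than 1? No.
Verdict: Not stationary.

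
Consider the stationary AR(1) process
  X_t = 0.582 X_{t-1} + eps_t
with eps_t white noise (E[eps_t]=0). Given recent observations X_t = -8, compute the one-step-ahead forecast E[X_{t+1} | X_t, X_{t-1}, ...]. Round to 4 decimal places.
E[X_{t+1} \mid \mathcal F_t] = -4.6560

For an AR(p) model X_t = c + sum_i phi_i X_{t-i} + eps_t, the
one-step-ahead conditional mean is
  E[X_{t+1} | X_t, ...] = c + sum_i phi_i X_{t+1-i}.
Substitute known values:
  E[X_{t+1} | ...] = (0.582) * (-8)
                   = -4.6560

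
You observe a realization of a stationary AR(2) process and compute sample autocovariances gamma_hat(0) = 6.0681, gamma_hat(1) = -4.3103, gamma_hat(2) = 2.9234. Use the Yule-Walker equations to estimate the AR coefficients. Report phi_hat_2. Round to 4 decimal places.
\hat\phi_{2} = -0.0460

The Yule-Walker equations for an AR(p) process read, in matrix form,
  Gamma_p phi = r_p,   with   (Gamma_p)_{ij} = gamma(|i - j|),
                       (r_p)_i = gamma(i),   i,j = 1..p.
Substitute the sample gammas (Toeplitz matrix and right-hand side of size 2):
  Gamma_p = [[6.0681, -4.3103], [-4.3103, 6.0681]]
  r_p     = [-4.3103, 2.9234]
Written out:
  6.0681 phi_1 - 4.3103 phi_2 = -4.3103
  -4.3103 phi_1 + 6.0681 phi_2 = 2.9234
Solve by Cramer's rule:
  det = gamma(0)^2 - gamma(1)^2 = (6.0681)^2 - (-4.3103)^2 = 36.82183761 - 18.57868609 = 18.24315152
  phi_hat_1 = [gamma(1) gamma(0) - gamma(1) gamma(2)] / det = [(-4.3103)(6.0681) - (-4.3103)(2.9234)] / 18.24315152 = -13.55460041 / 18.24315152 = -0.743
  phi_hat_2 = [gamma(0) gamma(2) - gamma(1)^2] / det = [(6.0681)(2.9234) - (-4.3103)^2] / 18.24315152 = -0.83920255 / 18.24315152 = -0.046
So phi_hat = [-0.7430, -0.0460].
Therefore phi_hat_2 = -0.0460.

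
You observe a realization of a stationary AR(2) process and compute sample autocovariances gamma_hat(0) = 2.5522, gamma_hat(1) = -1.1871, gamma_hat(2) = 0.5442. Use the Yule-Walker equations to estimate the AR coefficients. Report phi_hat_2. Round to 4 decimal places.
\hat\phi_{2} = -0.0040

The Yule-Walker equations for an AR(p) process read, in matrix form,
  Gamma_p phi = r_p,   with   (Gamma_p)_{ij} = gamma(|i - j|),
                       (r_p)_i = gamma(i),   i,j = 1..p.
Substitute the sample gammas (Toeplitz matrix and right-hand side of size 2):
  Gamma_p = [[2.5522, -1.1871], [-1.1871, 2.5522]]
  r_p     = [-1.1871, 0.5442]
Written out:
  2.5522 phi_1 - 1.1871 phi_2 = -1.1871
  -1.1871 phi_1 + 2.5522 phi_2 = 0.5442
Solve by Cramer's rule:
  det = gamma(0)^2 - gamma(1)^2 = (2.5522)^2 - (-1.1871)^2 = 6.51372484 - 1.40920641 = 5.10451843
  phi_hat_1 = [gamma(1) gamma(0) - gamma(1) gamma(2)] / det = [(-1.1871)(2.5522) - (-1.1871)(0.5442)] / 5.10451843 = -2.3836968 / 5.10451843 = -0.467
  phi_hat_2 = [gamma(0) gamma(2) - gamma(1)^2] / det = [(2.5522)(0.5442) - (-1.1871)^2] / 5.10451843 = -0.02029917 / 5.10451843 = -0.004
So phi_hat = [-0.4670, -0.0040].
Therefore phi_hat_2 = -0.0040.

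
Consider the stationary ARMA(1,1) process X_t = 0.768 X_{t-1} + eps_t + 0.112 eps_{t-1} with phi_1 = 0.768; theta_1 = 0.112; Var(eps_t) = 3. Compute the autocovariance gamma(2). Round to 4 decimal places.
\gamma(2) = 5.3682

Multiply the model equation by X_{t-k} and take expectations. With theta_0 = psi_0 = 1 and psi_j the MA(infinity) weights, this gives
  gamma(k) - sum_i phi_i gamma(k-i) = c_k,
  c_k = sigma^2 * sum_{j=k..q} theta_j psi_{j-k}   (c_k = 0 for k > q),
using gamma(-m) = gamma(m).
psi-weights needed (psi_j = theta_j + sum_i phi_i psi_{j-i}):
  psi_1 = theta_1 + phi_1 = 0.112 + (0.768) = 0.88
Right-hand sides:
  c_0 = sigma^2 (1 + theta_1 psi_1) = 3 * (1 + (0.112)(0.88)) = 3 * 1.09856 = 3.29568
  c_1 = sigma^2 theta_1 = 3 * (0.112) = 0.336
  c_2 = 0
Equations for k = 0 and k = 1 (AR order 1):
  gamma(0) = phi_1 gamma(1) + c_0
  gamma(1) = phi_1 gamma(0) + c_1
Substituting the second into the first: gamma(0) (1 - phi_1^2) = c_0 + phi_1 c_1, so
  gamma(0) = (c_0 + phi_1 c_1) / (1 - phi_1^2) = (3.29568 + (0.768)(0.336)) / (1 - (0.768)^2) = 3.553728 / 0.410176 = 8.66391.
  gamma(1) = phi_1 gamma(0) + c_1 = (0.768)(8.66391) + (0.336) = 6.989883.
For k = 2 (> q): gamma(2) = phi_1 gamma(1) = (0.768)(6.989883) = 5.36823.
Therefore gamma(2) = 5.3682 (to 4 decimal places).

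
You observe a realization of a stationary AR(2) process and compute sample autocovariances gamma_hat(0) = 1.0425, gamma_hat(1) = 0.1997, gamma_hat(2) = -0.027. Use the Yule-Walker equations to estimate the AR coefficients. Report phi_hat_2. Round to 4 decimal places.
\hat\phi_{2} = -0.0650

The Yule-Walker equations for an AR(p) process read, in matrix form,
  Gamma_p phi = r_p,   with   (Gamma_p)_{ij} = gamma(|i - j|),
                       (r_p)_i = gamma(i),   i,j = 1..p.
Substitute the sample gammas (Toeplitz matrix and right-hand side of size 2):
  Gamma_p = [[1.0425, 0.1997], [0.1997, 1.0425]]
  r_p     = [0.1997, -0.027]
Written out:
  1.0425 phi_1 + 0.1997 phi_2 = 0.1997
  0.1997 phi_1 + 1.0425 phi_2 = -0.027
Solve by Cramer's rule:
  det = gamma(0)^2 - gamma(1)^2 = (1.0425)^2 - (0.1997)^2 = 1.08680625 - 0.03988009 = 1.04692616
  phi_hat_1 = [gamma(1) gamma(0) - gamma(1) gamma(2)] / det = [(0.1997)(1.0425) - (0.1997)(-0.027)] / 1.04692616 = 0.21357915 / 1.04692616 = 0.204
  phi_hat_2 = [gamma(0) gamma(2) - gamma(1)^2] / det = [(1.0425)(-0.027) - (0.1997)^2] / 1.04692616 = -0.06802759 / 1.04692616 = -0.065
So phi_hat = [0.2040, -0.0650].
Therefore phi_hat_2 = -0.0650.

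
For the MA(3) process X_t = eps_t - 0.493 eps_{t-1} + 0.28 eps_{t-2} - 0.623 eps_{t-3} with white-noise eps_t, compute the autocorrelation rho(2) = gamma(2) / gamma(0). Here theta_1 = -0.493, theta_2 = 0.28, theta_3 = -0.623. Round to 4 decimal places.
\rho(2) = 0.3434

For an MA(q) process with theta_0 = 1, the autocovariance is
  gamma(k) = sigma^2 * sum_{i=0..q-k} theta_i * theta_{i+k},
and rho(k) = gamma(k) / gamma(0). Sigma^2 cancels.
  numerator   = (1)*(0.28) + (-0.493)*(-0.623) = 0.587139.
  denominator = (1)^2 + (-0.493)^2 + (0.28)^2 + (-0.623)^2 = 1.709578.
  rho(2) = 0.587139 / 1.709578 = 0.3434.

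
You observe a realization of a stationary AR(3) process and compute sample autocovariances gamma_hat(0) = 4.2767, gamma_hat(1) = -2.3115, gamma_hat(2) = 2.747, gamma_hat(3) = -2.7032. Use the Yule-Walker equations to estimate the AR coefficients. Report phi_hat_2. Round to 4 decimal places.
\hat\phi_{2} = 0.3980

The Yule-Walker equations for an AR(p) process read, in matrix form,
  Gamma_p phi = r_p,   with   (Gamma_p)_{ij} = gamma(|i - j|),
                       (r_p)_i = gamma(i),   i,j = 1..p.
Substitute the sample gammas (Toeplitz matrix and right-hand side of size 3):
  Gamma_p = [[4.2767, -2.3115, 2.747], [-2.3115, 4.2767, -2.3115], [2.747, -2.3115, 4.2767]]
  r_p     = [-2.3115, 2.747, -2.7032]
Written out (R1..R3):
  (R1) 4.2767 phi_1 - 2.3115 phi_2 + 2.747 phi_3 = -2.3115
  (R2) -2.3115 phi_1 + 4.2767 phi_2 - 2.3115 phi_3 = 2.747
  (R3) 2.747 phi_1 - 2.3115 phi_2 + 4.2767 phi_3 = -2.7032
Gaussian elimination:
  R2 <- R2 - (-2.3115/4.2767) R1 = R2 - (-0.540487) R1:  3.027365 phi_2 - 0.826783 phi_3 = 1.497665
  R3 <- R3 - (2.747/4.2767) R1 = R3 - (0.642318) R1:  -0.826783 phi_2 + 2.512253 phi_3 = -1.218483
  R3 <- R3 - (-0.826783/3.027365) R2 = R3 - (-0.273103) R2:  2.286456 phi_3 = -0.809466
Back-substitution:
  phi_hat_3 = -0.809466 / 2.286456 = -0.354026
  phi_hat_2 = (1.497665 - (-0.826783)(-0.354026)) / 3.027365 = 0.398023
  phi_hat_1 = (-2.3115 - (-2.3115)(0.398023) - (2.747)(-0.354026)) / 4.2767 = -0.097963
So phi_hat = [-0.0980, 0.3980, -0.3540].
Therefore phi_hat_2 = 0.3980.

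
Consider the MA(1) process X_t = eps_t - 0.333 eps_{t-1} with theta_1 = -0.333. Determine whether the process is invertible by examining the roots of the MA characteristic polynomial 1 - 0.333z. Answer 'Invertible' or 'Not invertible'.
\text{Invertible}

The MA(q) characteristic polynomial is P(z) = 1 - 0.333z.
Invertibility requires all roots to lie outside the unit circle, i.e. |z| > 1 for every root.
This is linear in z: 1 + (-0.333) z = 0  =>  z = -1/(-0.333) = 3.003003,  |z| = 3.003003.
Moduli of all roots: 3.0030.
All moduli strictly greater than 1? Yes.
Verdict: Invertible.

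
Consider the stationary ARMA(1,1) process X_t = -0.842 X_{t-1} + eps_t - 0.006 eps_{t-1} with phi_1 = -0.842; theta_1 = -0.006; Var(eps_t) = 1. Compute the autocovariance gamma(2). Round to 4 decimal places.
\gamma(2) = 2.4658

Multiply the model equation by X_{t-k} and take expectations. With theta_0 = psi_0 = 1 and psi_j the MA(infinity) weights, this gives
  gamma(k) - sum_i phi_i gamma(k-i) = c_k,
  c_k = sigma^2 * sum_{j=k..q} theta_j psi_{j-k}   (c_k = 0 for k > q),
using gamma(-m) = gamma(m).
psi-weights needed (psi_j = theta_j + sum_i phi_i psi_{j-i}):
  psi_1 = theta_1 + phi_1 = -0.006 + (-0.842) = -0.848
Right-hand sides:
  c_0 = sigma^2 (1 + theta_1 psi_1) = 1 * (1 + (-0.006)(-0.848)) = 1 * 1.005088 = 1.005088
  c_1 = sigma^2 theta_1 = 1 * (-0.006) = -0.006
  c_2 = 0
Equations for k = 0 and k = 1 (AR order 1):
  gamma(0) = phi_1 gamma(1) + c_0
  gamma(1) = phi_1 gamma(0) + c_1
Substituting the second into the first: gamma(0) (1 - phi_1^2) = c_0 + phi_1 c_1, so
  gamma(0) = (c_0 + phi_1 c_1) / (1 - phi_1^2) = (1.005088 + (-0.842)(-0.006)) / (1 - (-0.842)^2) = 1.01014 / 0.291036 = 3.470842.
  gamma(1) = phi_1 gamma(0) + c_1 = (-0.842)(3.470842) + (-0.006) = -2.928449.
For k = 2 (> q): gamma(2) = phi_1 gamma(1) = (-0.842)(-2.928449) = 2.465754.
Therefore gamma(2) = 2.4658 (to 4 decimal places).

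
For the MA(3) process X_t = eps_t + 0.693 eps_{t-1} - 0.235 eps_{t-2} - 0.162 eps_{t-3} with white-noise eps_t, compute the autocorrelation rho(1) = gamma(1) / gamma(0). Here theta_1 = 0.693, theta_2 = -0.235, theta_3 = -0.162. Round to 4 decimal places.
\rho(1) = 0.3638

For an MA(q) process with theta_0 = 1, the autocovariance is
  gamma(k) = sigma^2 * sum_{i=0..q-k} theta_i * theta_{i+k},
and rho(k) = gamma(k) / gamma(0). Sigma^2 cancels.
  numerator   = (1)*(0.693) + (0.693)*(-0.235) + (-0.235)*(-0.162) = 0.568215.
  denominator = (1)^2 + (0.693)^2 + (-0.235)^2 + (-0.162)^2 = 1.561718.
  rho(1) = 0.568215 / 1.561718 = 0.3638.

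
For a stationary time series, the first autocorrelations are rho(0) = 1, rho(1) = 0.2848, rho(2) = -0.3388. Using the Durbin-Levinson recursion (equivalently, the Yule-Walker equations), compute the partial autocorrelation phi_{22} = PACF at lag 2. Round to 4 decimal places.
\phi_{22} = -0.4570

The PACF at lag k is phi_{kk}, the last component of the solution
to the Yule-Walker system G_k phi = r_k where
  (G_k)_{ij} = rho(|i - j|), (r_k)_i = rho(i), i,j = 1..k.
Equivalently, Durbin-Levinson gives phi_{kk} iteratively:
  phi_{11} = rho(1)
  phi_{kk} = [rho(k) - sum_{j=1..k-1} phi_{k-1,j} rho(k-j)]
            / [1 - sum_{j=1..k-1} phi_{k-1,j} rho(j)],
  phi_{k,j} = phi_{k-1,j} - phi_{kk} phi_{k-1,k-j},  j = 1..k-1.
Step k = 1:
  phi_11 = rho(1) = 0.2848.
Step k = 2:
  phi_22 = [rho(2) - phi_11 rho(1)] / [1 - phi_11 rho(1)] = [-0.3388 - (0.2848)(0.2848)] / [1 - (0.2848)(0.2848)]
         = -0.41991104 / 0.91888896 = -0.457.
Therefore phi_{22} = -0.4570.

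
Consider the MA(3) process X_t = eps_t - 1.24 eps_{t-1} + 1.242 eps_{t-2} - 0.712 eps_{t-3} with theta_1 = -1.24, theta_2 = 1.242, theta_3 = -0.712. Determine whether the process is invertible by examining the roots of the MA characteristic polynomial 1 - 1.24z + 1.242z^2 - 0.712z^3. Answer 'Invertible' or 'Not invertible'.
\text{Invertible}

The MA(q) characteristic polynomial is P(z) = 1 - 1.24z + 1.242z^2 - 0.712z^3.
Invertibility requires all roots to lie outside the unit circle, i.e. |z| > 1 for every root.
Degree 3: look for a simple real root z0 first, then factor out (1 - z/z0) and solve the remaining quadratic.
Testing z0 = 1.25: P(1.25) = 1 + (-1.24)(1.25) + (1.242)(1.25)^2 + (-0.712)(1.25)^3
  = 1 + (-1.55) + (1.940625) + (-1.390625) = 0.  So z_0 = 1.25 is a root, |z_0| = 1.25.
Divide out the factor (1 - 0.8 z) = (1 - z/z0) (since 1/z0 = 0.8):
  P(z) = (1 - 0.8 z)(1 + (-0.44) z + (0.89) z^2)
  [check: z-coef -0.44 - (0.8) = -1.24; z^2-coef 0.89 - (0.8)(-0.44) = 1.242; z^3-coef -(0.8)(0.89) = -0.712.]
Remaining roots from the quadratic factor 1 + (-0.44) z + (0.89) z^2:
  Set 1 + (-0.44) z + (0.89) z^2 = 0, i.e. a z^2 + b z + c = 0 with a = 0.89, b = -0.44, c = 1.
  Discriminant D = b^2 - 4ac = (-0.44)^2 - 4*(0.89)*1 = 0.1936 - (3.56) = -3.3664.
  D < 0, so the roots are the complex-conjugate pair z = (-b +/- i sqrt(-D)) / (2a) = 0.2472 +/- 1.0308i.
  For a conjugate pair |z|^2 = z * conj(z) = (product of roots) = c/a = 1/(0.89) = 1.123596, so |z| = sqrt(1.123596) = 1.06 for both roots.
Moduli of all roots: 1.2500, 1.0600, 1.0600.
All moduli strictly greater than 1? Yes.
Verdict: Invertible.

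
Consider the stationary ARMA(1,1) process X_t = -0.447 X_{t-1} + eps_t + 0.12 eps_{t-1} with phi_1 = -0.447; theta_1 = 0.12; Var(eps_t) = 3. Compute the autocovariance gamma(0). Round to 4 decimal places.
\gamma(0) = 3.4009

Multiply the model equation by X_{t-k} and take expectations. With theta_0 = psi_0 = 1 and psi_j the MA(infinity) weights, this gives
  gamma(k) - sum_i phi_i gamma(k-i) = c_k,
  c_k = sigma^2 * sum_{j=k..q} theta_j psi_{j-k}   (c_k = 0 for k > q),
using gamma(-m) = gamma(m).
psi-weights needed (psi_j = theta_j + sum_i phi_i psi_{j-i}):
  psi_1 = theta_1 + phi_1 = 0.12 + (-0.447) = -0.327
Right-hand sides:
  c_0 = sigma^2 (1 + theta_1 psi_1) = 3 * (1 + (0.12)(-0.327)) = 3 * 0.96076 = 2.88228
  c_1 = sigma^2 theta_1 = 3 * (0.12) = 0.36
  c_2 = 0
Equations for k = 0 and k = 1 (AR order 1):
  gamma(0) = phi_1 gamma(1) + c_0
  gamma(1) = phi_1 gamma(0) + c_1
Substituting the second into the first: gamma(0) (1 - phi_1^2) = c_0 + phi_1 c_1, so
  gamma(0) = (c_0 + phi_1 c_1) / (1 - phi_1^2) = (2.88228 + (-0.447)(0.36)) / (1 - (-0.447)^2) = 2.72136 / 0.800191 = 3.400888.
Therefore gamma(0) = 3.4009 (to 4 decimal places).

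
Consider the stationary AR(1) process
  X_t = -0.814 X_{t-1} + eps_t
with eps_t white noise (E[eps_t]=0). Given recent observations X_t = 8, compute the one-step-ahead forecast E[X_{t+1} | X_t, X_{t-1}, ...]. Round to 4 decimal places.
E[X_{t+1} \mid \mathcal F_t] = -6.5120

For an AR(p) model X_t = c + sum_i phi_i X_{t-i} + eps_t, the
one-step-ahead conditional mean is
  E[X_{t+1} | X_t, ...] = c + sum_i phi_i X_{t+1-i}.
Substitute known values:
  E[X_{t+1} | ...] = (-0.814) * (8)
                   = -6.5120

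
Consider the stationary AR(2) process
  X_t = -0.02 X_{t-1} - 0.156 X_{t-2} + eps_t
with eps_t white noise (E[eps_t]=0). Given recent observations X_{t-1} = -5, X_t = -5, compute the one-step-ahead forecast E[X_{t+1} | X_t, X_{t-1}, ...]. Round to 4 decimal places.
E[X_{t+1} \mid \mathcal F_t] = 0.8800

For an AR(p) model X_t = c + sum_i phi_i X_{t-i} + eps_t, the
one-step-ahead conditional mean is
  E[X_{t+1} | X_t, ...] = c + sum_i phi_i X_{t+1-i}.
Substitute known values:
  E[X_{t+1} | ...] = (-0.02) * (-5) + (-0.156) * (-5)
                   = 0.8800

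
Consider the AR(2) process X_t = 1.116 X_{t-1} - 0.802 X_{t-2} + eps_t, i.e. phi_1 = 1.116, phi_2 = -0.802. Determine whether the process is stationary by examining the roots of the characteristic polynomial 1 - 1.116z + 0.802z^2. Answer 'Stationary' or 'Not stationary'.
\text{Stationary}

The AR(p) characteristic polynomial is P(z) = 1 - 1.116z + 0.802z^2.
Stationarity requires all roots to lie outside the unit circle, i.e. |z| > 1 for every root.
Set 1 + (-1.116) z + (0.802) z^2 = 0, i.e. a z^2 + b z + c = 0 with a = 0.802, b = -1.116, c = 1.
Discriminant D = b^2 - 4ac = (-1.116)^2 - 4*(0.802)*1 = 1.245456 - (3.208) = -1.962544.
D < 0, so the roots are the complex-conjugate pair z = (-b +/- i sqrt(-D)) / (2a) = 0.6958 +/- 0.8734i.
For a conjugate pair |z|^2 = z * conj(z) = (product of roots) = c/a = 1/(0.802) = 1.246883, so |z| = sqrt(1.246883) = 1.1166 for both roots.
Moduli of all roots: 1.1166, 1.1166.
All moduli strictly greater than 1? Yes.
Verdict: Stationary.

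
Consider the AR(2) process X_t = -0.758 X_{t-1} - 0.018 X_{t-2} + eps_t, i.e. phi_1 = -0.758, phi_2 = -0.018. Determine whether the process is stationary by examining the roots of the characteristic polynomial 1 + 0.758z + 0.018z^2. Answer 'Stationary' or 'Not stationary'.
\text{Stationary}

The AR(p) characteristic polynomial is P(z) = 1 + 0.758z + 0.018z^2.
Stationarity requires all roots to lie outside the unit circle, i.e. |z| > 1 for every root.
Set 1 + (0.758) z + (0.018) z^2 = 0, i.e. a z^2 + b z + c = 0 with a = 0.018, b = 0.758, c = 1.
Discriminant D = b^2 - 4ac = (0.758)^2 - 4*(0.018)*1 = 0.574564 - (0.072) = 0.502564.
D >= 0, so the roots are real: z = (-b +/- sqrt(D)) / (2a) = (-0.758 +/- 0.708917) / (0.036).
  z_1 = (-0.758 + 0.708917) / (0.036) = -1.3634,   |z_1| = 1.3634.
  z_2 = (-0.758 - 0.708917) / (0.036) = -40.7477,   |z_2| = 40.7477.
Moduli of all roots: 1.3634, 40.7477.
All moduli strictly greater than 1? Yes.
Verdict: Stationary.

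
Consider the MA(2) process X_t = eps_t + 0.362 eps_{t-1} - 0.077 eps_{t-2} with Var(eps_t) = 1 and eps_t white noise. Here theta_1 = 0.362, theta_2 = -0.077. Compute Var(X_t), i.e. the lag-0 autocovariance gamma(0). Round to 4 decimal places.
\gamma(0) = 1.1370

For an MA(q) process X_t = eps_t + sum_i theta_i eps_{t-i} with
Var(eps_t) = sigma^2, the variance is
  gamma(0) = sigma^2 * (1 + sum_i theta_i^2).
  sum_i theta_i^2 = (0.362)^2 + (-0.077)^2 = 0.131044 + 0.005929 = 0.136973.
  gamma(0) = 1 * (1 + 0.136973) = 1 * 1.136973 = 1.136973, which rounds to 1.1370.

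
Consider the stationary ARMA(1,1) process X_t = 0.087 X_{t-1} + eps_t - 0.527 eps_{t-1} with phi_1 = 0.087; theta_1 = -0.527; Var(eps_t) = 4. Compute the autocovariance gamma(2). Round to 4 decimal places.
\gamma(2) = -0.1472

Multiply the model equation by X_{t-k} and take expectations. With theta_0 = psi_0 = 1 and psi_j the MA(infinity) weights, this gives
  gamma(k) - sum_i phi_i gamma(k-i) = c_k,
  c_k = sigma^2 * sum_{j=k..q} theta_j psi_{j-k}   (c_k = 0 for k > q),
using gamma(-m) = gamma(m).
psi-weights needed (psi_j = theta_j + sum_i phi_i psi_{j-i}):
  psi_1 = theta_1 + phi_1 = -0.527 + (0.087) = -0.44
Right-hand sides:
  c_0 = sigma^2 (1 + theta_1 psi_1) = 4 * (1 + (-0.527)(-0.44)) = 4 * 1.23188 = 4.92752
  c_1 = sigma^2 theta_1 = 4 * (-0.527) = -2.108
  c_2 = 0
Equations for k = 0 and k = 1 (AR order 1):
  gamma(0) = phi_1 gamma(1) + c_0
  gamma(1) = phi_1 gamma(0) + c_1
Substituting the second into the first: gamma(0) (1 - phi_1^2) = c_0 + phi_1 c_1, so
  gamma(0) = (c_0 + phi_1 c_1) / (1 - phi_1^2) = (4.92752 + (0.087)(-2.108)) / (1 - (0.087)^2) = 4.744124 / 0.992431 = 4.780306.
  gamma(1) = phi_1 gamma(0) + c_1 = (0.087)(4.780306) + (-2.108) = -1.692113.
For k = 2 (> q): gamma(2) = phi_1 gamma(1) = (0.087)(-1.692113) = -0.147214.
Therefore gamma(2) = -0.1472 (to 4 decimal places).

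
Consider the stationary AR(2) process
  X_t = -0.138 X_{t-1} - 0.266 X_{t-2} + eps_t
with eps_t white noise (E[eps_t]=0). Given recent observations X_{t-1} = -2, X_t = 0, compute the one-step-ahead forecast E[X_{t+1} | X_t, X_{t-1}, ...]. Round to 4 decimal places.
E[X_{t+1} \mid \mathcal F_t] = 0.5320

For an AR(p) model X_t = c + sum_i phi_i X_{t-i} + eps_t, the
one-step-ahead conditional mean is
  E[X_{t+1} | X_t, ...] = c + sum_i phi_i X_{t+1-i}.
Substitute known values:
  E[X_{t+1} | ...] = (-0.138) * (0) + (-0.266) * (-2)
                   = 0.5320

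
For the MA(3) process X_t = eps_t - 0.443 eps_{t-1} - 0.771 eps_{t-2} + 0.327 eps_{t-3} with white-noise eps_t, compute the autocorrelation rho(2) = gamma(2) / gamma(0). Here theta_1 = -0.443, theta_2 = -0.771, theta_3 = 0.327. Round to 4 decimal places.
\rho(2) = -0.4826

For an MA(q) process with theta_0 = 1, the autocovariance is
  gamma(k) = sigma^2 * sum_{i=0..q-k} theta_i * theta_{i+k},
and rho(k) = gamma(k) / gamma(0). Sigma^2 cancels.
  numerator   = (1)*(-0.771) + (-0.443)*(0.327) = -0.915861.
  denominator = (1)^2 + (-0.443)^2 + (-0.771)^2 + (0.327)^2 = 1.897619.
  rho(2) = -0.915861 / 1.897619 = -0.4826.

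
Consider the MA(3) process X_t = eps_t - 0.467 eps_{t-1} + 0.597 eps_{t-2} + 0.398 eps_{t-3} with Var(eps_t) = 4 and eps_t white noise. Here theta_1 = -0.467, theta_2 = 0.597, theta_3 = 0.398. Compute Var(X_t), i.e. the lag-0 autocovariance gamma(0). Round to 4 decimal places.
\gamma(0) = 6.9316

For an MA(q) process X_t = eps_t + sum_i theta_i eps_{t-i} with
Var(eps_t) = sigma^2, the variance is
  gamma(0) = sigma^2 * (1 + sum_i theta_i^2).
  sum_i theta_i^2 = (-0.467)^2 + (0.597)^2 + (0.398)^2 = 0.218089 + 0.356409 + 0.158404 = 0.732902.
  gamma(0) = 4 * (1 + 0.732902) = 4 * 1.732902 = 6.931608, which rounds to 6.9316.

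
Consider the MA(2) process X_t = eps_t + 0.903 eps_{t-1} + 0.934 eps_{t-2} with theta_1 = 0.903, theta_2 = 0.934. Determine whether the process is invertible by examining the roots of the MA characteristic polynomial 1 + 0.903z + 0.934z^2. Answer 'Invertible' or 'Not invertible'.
\text{Invertible}

The MA(q) characteristic polynomial is P(z) = 1 + 0.903z + 0.934z^2.
Invertibility requires all roots to lie outside the unit circle, i.e. |z| > 1 for every root.
Set 1 + (0.903) z + (0.934) z^2 = 0, i.e. a z^2 + b z + c = 0 with a = 0.934, b = 0.903, c = 1.
Discriminant D = b^2 - 4ac = (0.903)^2 - 4*(0.934)*1 = 0.815409 - (3.736) = -2.920591.
D < 0, so the roots are the complex-conjugate pair z = (-b +/- i sqrt(-D)) / (2a) = -0.4834 +/- 0.9149i.
For a conjugate pair |z|^2 = z * conj(z) = (product of roots) = c/a = 1/(0.934) = 1.070664, so |z| = sqrt(1.070664) = 1.0347 for both roots.
Moduli of all roots: 1.0347, 1.0347.
All moduli strictly greater than 1? Yes.
Verdict: Invertible.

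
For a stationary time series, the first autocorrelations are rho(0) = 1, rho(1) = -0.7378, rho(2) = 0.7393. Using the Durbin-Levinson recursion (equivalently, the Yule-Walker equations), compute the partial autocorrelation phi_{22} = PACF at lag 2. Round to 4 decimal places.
\phi_{22} = 0.4279

The PACF at lag k is phi_{kk}, the last component of the solution
to the Yule-Walker system G_k phi = r_k where
  (G_k)_{ij} = rho(|i - j|), (r_k)_i = rho(i), i,j = 1..k.
Equivalently, Durbin-Levinson gives phi_{kk} iteratively:
  phi_{11} = rho(1)
  phi_{kk} = [rho(k) - sum_{j=1..k-1} phi_{k-1,j} rho(k-j)]
            / [1 - sum_{j=1..k-1} phi_{k-1,j} rho(j)],
  phi_{k,j} = phi_{k-1,j} - phi_{kk} phi_{k-1,k-j},  j = 1..k-1.
Step k = 1:
  phi_11 = rho(1) = -0.7378.
Step k = 2:
  phi_22 = [rho(2) - phi_11 rho(1)] / [1 - phi_11 rho(1)] = [0.7393 - (-0.7378)(-0.7378)] / [1 - (-0.7378)(-0.7378)]
         = 0.19495116 / 0.45565116 = 0.4279.
Therefore phi_{22} = 0.4279.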